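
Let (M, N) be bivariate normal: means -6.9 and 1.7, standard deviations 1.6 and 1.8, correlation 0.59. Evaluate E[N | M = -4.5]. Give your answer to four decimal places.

3.2930

E[N | M=x] = μ_N + ρ(σ_N/σ_M)(x − μ_M) for jointly normal variables.
E[N | M=-4.5] = 1.7 + (0.59)·(1.8/1.6)·(-4.5 − (-6.9)) = 1.7 + (0.66375)·(2.4) = 3.2930.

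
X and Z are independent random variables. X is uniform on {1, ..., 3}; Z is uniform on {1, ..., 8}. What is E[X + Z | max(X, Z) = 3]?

Outcomes with max(X, Z) = 3: (1,3), (2,3), (3,1), (3,2), (3,3), each with probability 1/24.
E[X + Z | max(X, Z) = 3] = (4 + 5 + 4 + 5 + 6) / 5 = 24/5.

24/5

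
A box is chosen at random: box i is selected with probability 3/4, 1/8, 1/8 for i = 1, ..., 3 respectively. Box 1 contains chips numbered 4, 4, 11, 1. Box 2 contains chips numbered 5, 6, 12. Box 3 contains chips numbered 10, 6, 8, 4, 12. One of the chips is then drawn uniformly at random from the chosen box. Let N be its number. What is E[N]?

E[N | box 1] = (4+4+11+1)/4 = 5.
E[N | box 2] = (5+6+12)/3 = 23/3.
E[N | box 3] = (10+6+8+4+12)/5 = 8.
By the law of total expectation,
E[N] = (3/4)·(5) + (1/8)·(23/3) + (1/8)·(8) = 137/24.

137/24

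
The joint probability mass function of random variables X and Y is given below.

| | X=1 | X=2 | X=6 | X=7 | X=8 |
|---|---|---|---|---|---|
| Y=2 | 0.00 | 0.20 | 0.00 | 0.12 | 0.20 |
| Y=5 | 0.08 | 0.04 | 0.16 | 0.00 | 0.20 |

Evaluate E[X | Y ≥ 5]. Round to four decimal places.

5.6667

P(Y ≥ 5) = 0.48.
Σ X·P over the event = 1·(0.08) + 2·(0.04) + 6·(0.16) + 8·(0.20) = 2.72.
E[X | Y ≥ 5] = (2.72) / (0.48) = 5.6667.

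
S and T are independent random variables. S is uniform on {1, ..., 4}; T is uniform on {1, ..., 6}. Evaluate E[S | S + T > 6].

3

Outcomes with S + T > 6: (1,6), (2,5), (2,6), (3,4), (3,5), (3,6), (4,3), (4,4), (4,5), (4,6), each with probability 1/24.
E[S | S + T > 6] = (1 + 2 + 2 + 3 + 3 + 3 + 4 + 4 + 4 + 4) / 10 = 3.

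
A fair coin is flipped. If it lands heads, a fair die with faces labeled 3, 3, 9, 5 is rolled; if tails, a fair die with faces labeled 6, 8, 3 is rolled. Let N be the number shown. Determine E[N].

16/3

E[N | heads] = (3+3+9+5)/4 = 5.
E[N | tails] = (6+8+3)/3 = 17/3.
E[N] = (1/2)·(5) + (1/2)·(17/3) = 16/3.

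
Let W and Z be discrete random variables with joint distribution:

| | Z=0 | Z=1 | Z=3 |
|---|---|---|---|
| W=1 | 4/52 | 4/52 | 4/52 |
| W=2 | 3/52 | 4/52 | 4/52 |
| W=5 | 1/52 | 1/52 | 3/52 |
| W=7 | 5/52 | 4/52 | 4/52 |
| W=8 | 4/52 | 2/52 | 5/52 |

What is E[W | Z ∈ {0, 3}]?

P(Z ∈ {0, 3}) = 37/52.
Summing W·P(W=x,Z=y) over the conditioning event gives 177/52.
E[W | Z ∈ {0, 3}] = (177/52) / (37/52) = 177/37.

177/37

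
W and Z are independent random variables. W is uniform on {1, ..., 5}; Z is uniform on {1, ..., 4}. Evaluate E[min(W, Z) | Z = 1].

1

Outcomes with Z = 1: (1,1), (2,1), (3,1), (4,1), (5,1), each with probability 1/20.
E[min(W, Z) | Z = 1] = (1 + 1 + 1 + 1 + 1) / 5 = 1.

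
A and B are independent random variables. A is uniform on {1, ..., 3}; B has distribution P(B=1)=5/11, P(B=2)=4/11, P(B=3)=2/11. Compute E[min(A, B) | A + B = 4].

15/11

P(A + B = 4) = 1/3.
Summing min(A,B)·P(x,y) over outcomes with A + B = 4 gives 5/11.
E[min(A, B) | A + B = 4] = (5/11) / (1/3) = 15/11.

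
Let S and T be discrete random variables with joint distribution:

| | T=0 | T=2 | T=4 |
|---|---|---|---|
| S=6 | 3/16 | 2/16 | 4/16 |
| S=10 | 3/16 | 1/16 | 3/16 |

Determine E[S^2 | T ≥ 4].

P(T ≥ 4) = 7/16.
Σ S^2·P over the event = 36·(4/16) + 100·(3/16) = 111/4.
E[S^2 | T ≥ 4] = (111/4) / (7/16) = 444/7.

444/7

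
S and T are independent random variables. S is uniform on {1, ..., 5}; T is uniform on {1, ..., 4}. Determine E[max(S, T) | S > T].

Outcomes with S > T: (2,1), (3,1), (3,2), (4,1), (4,2), (4,3), (5,1), (5,2), (5,3), (5,4), each with probability 1/20.
E[max(S, T) | S > T] = (2 + 3 + 3 + 4 + 4 + 4 + 5 + 5 + 5 + 5) / 10 = 4.

4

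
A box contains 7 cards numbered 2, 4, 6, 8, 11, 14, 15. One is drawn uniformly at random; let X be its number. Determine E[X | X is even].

P(X is even) = 5/7.
Σ over the event: 2·1/7 + 4·1/7 + 6·1/7 + 8·1/7 + 14·1/7 = 34/7.
E[X | X is even] = (34/7) / (5/7) = 34/5.

34/5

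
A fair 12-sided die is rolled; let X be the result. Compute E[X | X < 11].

Given X < 11, X is equally likely to be any of {1, 2, 3, 4, 5, 6, 7, 8, 9, 10}.
E[X | X < 11] = (1 + 2 + 3 + 4 + 5 + 6 + 7 + 8 + 9 + 10) / 10 = 11/2.

11/2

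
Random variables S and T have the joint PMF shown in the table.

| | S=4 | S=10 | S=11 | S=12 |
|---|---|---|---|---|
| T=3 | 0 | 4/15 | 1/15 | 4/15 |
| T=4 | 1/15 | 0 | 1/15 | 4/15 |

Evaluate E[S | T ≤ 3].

P(T ≤ 3) = 3/5.
Σ S·P over the event = 10·(4/15) + 11·(1/15) + 12·(4/15) = 33/5.
E[S | T ≤ 3] = (33/5) / (3/5) = 11.

11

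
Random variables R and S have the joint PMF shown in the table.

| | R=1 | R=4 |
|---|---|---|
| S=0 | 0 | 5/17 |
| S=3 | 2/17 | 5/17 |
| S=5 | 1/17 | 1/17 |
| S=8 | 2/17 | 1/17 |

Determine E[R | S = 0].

4

P(S = 0) = 5/17.
Σ R·P over the event = 4·(5/17) = 20/17.
E[R | S = 0] = (20/17) / (5/17) = 4.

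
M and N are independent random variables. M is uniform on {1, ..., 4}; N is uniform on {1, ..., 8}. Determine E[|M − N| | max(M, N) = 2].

2/3

Outcomes with max(M, N) = 2: (1,2), (2,1), (2,2), each with probability 1/32.
E[|M − N| | max(M, N) = 2] = (1 + 1 + 0) / 3 = 2/3.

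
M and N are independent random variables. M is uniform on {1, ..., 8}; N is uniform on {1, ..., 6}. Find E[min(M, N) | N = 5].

P(N = 5) = 1/6.
Summing min(M,N)·P(x,y) over outcomes with N = 5 gives 5/8.
E[min(M, N) | N = 5] = (5/8) / (1/6) = 15/4.

15/4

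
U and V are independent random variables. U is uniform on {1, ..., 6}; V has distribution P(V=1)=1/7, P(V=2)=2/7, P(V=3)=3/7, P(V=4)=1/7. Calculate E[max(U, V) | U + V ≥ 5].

P(U + V ≥ 5) = 16/21.
Summing max(U,V)·P(x,y) over outcomes with U + V ≥ 5 gives 47/14.
E[max(U, V) | U + V ≥ 5] = (47/14) / (16/21) = 141/32.

141/32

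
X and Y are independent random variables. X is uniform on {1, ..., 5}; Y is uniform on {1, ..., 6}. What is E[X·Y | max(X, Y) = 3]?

27/5

Outcomes with max(X, Y) = 3: (1,3), (2,3), (3,1), (3,2), (3,3), each with probability 1/30.
E[X·Y | max(X, Y) = 3] = (3 + 6 + 3 + 6 + 9) / 5 = 27/5.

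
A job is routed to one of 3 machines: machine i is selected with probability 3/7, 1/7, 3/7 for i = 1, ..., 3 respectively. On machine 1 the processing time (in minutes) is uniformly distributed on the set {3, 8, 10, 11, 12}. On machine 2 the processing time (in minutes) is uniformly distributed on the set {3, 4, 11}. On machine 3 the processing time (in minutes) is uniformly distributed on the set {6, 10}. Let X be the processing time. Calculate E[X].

282/35

E[X | machine 1] = (3+8+10+11+12)/5 = 44/5.
E[X | machine 2] = (3+4+11)/3 = 6.
E[X | machine 3] = (6+10)/2 = 8.
E[X] = (3/7)·(44/5) + (1/7)·(6) + (3/7)·(8) = 282/35.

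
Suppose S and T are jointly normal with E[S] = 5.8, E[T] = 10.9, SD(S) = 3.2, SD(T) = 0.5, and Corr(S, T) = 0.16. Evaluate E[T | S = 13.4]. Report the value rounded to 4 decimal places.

E[T | S=x] = μ_T + ρ(σ_T/σ_S)(x − μ_S) for jointly normal variables.
E[T | S=13.4] = 10.9 + (0.16)·(0.5/3.2)·(13.4 − (5.8)) = 10.9 + (0.025)·(7.6) = 11.0900.

11.0900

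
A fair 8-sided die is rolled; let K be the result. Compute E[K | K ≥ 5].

Given K ≥ 5, K is equally likely to be any of {5, 6, 7, 8}.
E[K | K ≥ 5] = (5 + 6 + 7 + 8) / 4 = 13/2.

13/2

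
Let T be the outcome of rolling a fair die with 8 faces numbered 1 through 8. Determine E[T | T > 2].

Given T > 2, T is equally likely to be any of {3, 4, 5, 6, 7, 8}.
E[T | T > 2] = (3 + 4 + 5 + 6 + 7 + 8) / 6 = 11/2.

11/2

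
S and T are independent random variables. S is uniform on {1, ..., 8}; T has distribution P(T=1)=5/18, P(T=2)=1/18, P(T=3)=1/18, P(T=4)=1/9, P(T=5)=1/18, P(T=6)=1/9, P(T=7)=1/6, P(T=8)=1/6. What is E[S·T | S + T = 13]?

P(S + T = 13) = 1/16.
Summing ST·P(x,y) over outcomes with S + T = 13 gives 185/72.
E[S·T | S + T = 13] = (185/72) / (1/16) = 370/9.

370/9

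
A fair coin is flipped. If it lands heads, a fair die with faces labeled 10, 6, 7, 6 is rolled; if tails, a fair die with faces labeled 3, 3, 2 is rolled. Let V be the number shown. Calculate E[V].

E[V | heads] = (10+6+7+6)/4 = 29/4.
E[V | tails] = (3+3+2)/3 = 8/3.
E[V] = (1/2)·(29/4) + (1/2)·(8/3) = 119/24.

119/24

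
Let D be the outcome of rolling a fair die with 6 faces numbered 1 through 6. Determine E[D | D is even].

Given D is even, D is equally likely to be any of {2, 4, 6}.
E[D | D is even] = (2 + 4 + 6) / 3 = 4.

4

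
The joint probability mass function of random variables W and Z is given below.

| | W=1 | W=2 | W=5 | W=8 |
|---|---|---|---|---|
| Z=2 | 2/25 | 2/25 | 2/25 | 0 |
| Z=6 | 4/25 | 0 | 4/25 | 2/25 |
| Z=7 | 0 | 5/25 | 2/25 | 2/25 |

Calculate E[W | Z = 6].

P(Z = 6) = 2/5.
Σ W·P over the event = 1·(4/25) + 5·(4/25) + 8·(2/25) = 8/5.
E[W | Z = 6] = (8/5) / (2/5) = 4.

4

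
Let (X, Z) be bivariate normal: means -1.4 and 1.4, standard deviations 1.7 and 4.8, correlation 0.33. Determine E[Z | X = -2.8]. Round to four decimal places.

0.0955

The regression of Z on X has slope ρ·σ_Z/σ_X and passes through (μ_X, μ_Z).
E[Z | X=-2.8] = 1.4 + (0.33)·(4.8/1.7)·(-2.8 − (-1.4)) = 1.4 + (0.93176)·(-1.4) = 0.0955.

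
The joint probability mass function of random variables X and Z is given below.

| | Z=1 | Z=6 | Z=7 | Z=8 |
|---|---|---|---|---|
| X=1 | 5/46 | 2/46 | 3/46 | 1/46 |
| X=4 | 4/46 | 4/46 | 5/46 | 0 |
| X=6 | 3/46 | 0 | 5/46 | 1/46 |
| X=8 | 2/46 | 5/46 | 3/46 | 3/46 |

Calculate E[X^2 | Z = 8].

P(Z = 8) = 5/46.
Σ X^2·P over the event = 1·(1/46) + 36·(1/46) + 64·(3/46) = 229/46.
E[X^2 | Z = 8] = (229/46) / (5/46) = 229/5.

229/5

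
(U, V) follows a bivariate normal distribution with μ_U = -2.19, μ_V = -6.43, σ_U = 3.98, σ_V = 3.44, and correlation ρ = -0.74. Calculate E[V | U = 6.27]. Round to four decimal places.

The regression of V on U has slope ρ·σ_V/σ_U and passes through (μ_U, μ_V).
E[V | U=6.27] = -6.43 + (-0.74)·(3.44/3.98)·(6.27 − (-2.19)) = -6.43 + (-0.6396)·(8.46) = -11.8410.

-11.8410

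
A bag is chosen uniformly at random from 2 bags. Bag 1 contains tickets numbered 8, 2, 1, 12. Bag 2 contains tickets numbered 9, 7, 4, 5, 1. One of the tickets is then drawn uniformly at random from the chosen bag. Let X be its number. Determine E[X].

219/40

E[X | bag 1] = (8+2+1+12)/4 = 23/4.
E[X | bag 2] = (9+7+4+5+1)/5 = 26/5.
By the law of total expectation,
E[X] = (1/2)·(23/4) + (1/2)·(26/5) = 219/40.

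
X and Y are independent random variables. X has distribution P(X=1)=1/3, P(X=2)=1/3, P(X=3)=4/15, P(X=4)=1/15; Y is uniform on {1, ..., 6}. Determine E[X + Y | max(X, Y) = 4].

P(max(X, Y) = 4) = 1/5.
Summing (X+Y)·P(x,y) over outcomes with max(X, Y) = 4 gives 109/90.
E[X + Y | max(X, Y) = 4] = (109/90) / (1/5) = 109/18.

109/18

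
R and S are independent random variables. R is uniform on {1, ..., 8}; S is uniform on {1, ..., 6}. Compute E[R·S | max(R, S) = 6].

P(max(R, S) = 6) = 11/48.
Summing RS·P(x,y) over outcomes with max(R, S) = 6 gives 9/2.
E[R·S | max(R, S) = 6] = (9/2) / (11/48) = 216/11.

216/11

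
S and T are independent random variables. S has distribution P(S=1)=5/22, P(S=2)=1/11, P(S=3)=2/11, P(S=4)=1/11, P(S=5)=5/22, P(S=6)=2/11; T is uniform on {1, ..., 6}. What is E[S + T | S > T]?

P(S > T) = 14/33.
Summing (S+T)·P(x,y) over outcomes with S > T gives 34/11.
E[S + T | S > T] = (34/11) / (14/33) = 51/7.

51/7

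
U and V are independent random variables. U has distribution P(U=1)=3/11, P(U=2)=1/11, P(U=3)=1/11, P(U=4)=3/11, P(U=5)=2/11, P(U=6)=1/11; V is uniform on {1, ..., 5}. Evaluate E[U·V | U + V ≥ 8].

P(U + V ≥ 8) = 17/55.
Summing UV·P(x,y) over outcomes with U + V ≥ 8 gives 327/55.
E[U·V | U + V ≥ 8] = (327/55) / (17/55) = 327/17.

327/17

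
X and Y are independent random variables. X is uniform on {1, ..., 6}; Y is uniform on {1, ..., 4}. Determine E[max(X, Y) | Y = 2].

11/3

Outcomes with Y = 2: (1,2), (2,2), (3,2), (4,2), (5,2), (6,2), each with probability 1/24.
E[max(X, Y) | Y = 2] = (2 + 2 + 3 + 4 + 5 + 6) / 6 = 11/3.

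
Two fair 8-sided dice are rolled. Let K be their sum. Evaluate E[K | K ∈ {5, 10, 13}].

142/15

P(K ∈ {5, 10, 13}) = 15/64.
Σ over the event: 5·1/16 + 10·7/64 + 13·1/16 = 71/32.
E[K | K ∈ {5, 10, 13}] = (71/32) / (15/64) = 142/15.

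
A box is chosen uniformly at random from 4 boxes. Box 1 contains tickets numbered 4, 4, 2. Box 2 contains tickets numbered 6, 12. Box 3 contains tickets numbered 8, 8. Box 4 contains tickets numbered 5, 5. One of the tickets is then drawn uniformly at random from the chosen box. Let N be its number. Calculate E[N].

E[N | box 1] = (4+4+2)/3 = 10/3.
E[N | box 2] = (6+12)/2 = 9.
E[N | box 3] = (8+8)/2 = 8.
E[N | box 4] = (5+5)/2 = 5.
E[N] = (1/4)·(10/3) + (1/4)·(9) + (1/4)·(8) + (1/4)·(5) = 19/3.

19/3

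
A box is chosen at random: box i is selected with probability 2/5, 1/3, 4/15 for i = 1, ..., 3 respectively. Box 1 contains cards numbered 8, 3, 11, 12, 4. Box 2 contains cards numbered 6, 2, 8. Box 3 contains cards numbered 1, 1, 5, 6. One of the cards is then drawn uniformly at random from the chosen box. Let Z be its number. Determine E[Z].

E[Z | box 1] = (8+3+11+12+4)/5 = 38/5.
E[Z | box 2] = (6+2+8)/3 = 16/3.
E[Z | box 3] = (1+1+5+6)/4 = 13/4.
E[Z] = (2/5)·(38/5) + (1/3)·(16/3) + (4/15)·(13/4) = 1279/225.

1279/225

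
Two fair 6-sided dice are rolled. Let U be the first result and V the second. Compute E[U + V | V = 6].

19/2

Outcomes with V = 6: (1,6), (2,6), (3,6), (4,6), (5,6), (6,6), each with probability 1/36.
E[U + V | V = 6] = (7 + 8 + 9 + 10 + 11 + 12) / 6 = 19/2.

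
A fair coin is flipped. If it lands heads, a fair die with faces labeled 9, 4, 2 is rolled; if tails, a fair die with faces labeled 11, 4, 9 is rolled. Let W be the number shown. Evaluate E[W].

E[W | heads] = (9+4+2)/3 = 5.
E[W | tails] = (11+4+9)/3 = 8.
E[W] = (1/2)·(5) + (1/2)·(8) = 13/2.

13/2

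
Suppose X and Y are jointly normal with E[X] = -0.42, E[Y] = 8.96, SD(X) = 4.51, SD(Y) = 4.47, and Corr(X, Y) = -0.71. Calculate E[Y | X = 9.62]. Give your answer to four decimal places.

1.8948

The regression of Y on X has slope ρ·σ_Y/σ_X and passes through (μ_X, μ_Y).
E[Y | X=9.62] = 8.96 + (-0.71)·(4.47/4.51)·(9.62 − (-0.42)) = 8.96 + (-0.703703)·(10.04) = 1.8948.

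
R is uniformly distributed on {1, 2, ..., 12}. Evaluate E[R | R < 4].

Given R < 4, R is equally likely to be any of {1, 2, 3}.
E[R | R < 4] = (1 + 2 + 3) / 3 = 2.

2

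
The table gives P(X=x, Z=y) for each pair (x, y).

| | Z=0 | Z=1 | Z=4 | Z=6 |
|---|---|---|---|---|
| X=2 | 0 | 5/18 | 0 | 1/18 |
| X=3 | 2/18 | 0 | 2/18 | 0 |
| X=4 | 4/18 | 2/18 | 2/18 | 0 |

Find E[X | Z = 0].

P(Z = 0) = 1/3.
Σ X·P over the event = 3·(2/18) + 4·(4/18) = 11/9.
E[X | Z = 0] = (11/9) / (1/3) = 11/3.

11/3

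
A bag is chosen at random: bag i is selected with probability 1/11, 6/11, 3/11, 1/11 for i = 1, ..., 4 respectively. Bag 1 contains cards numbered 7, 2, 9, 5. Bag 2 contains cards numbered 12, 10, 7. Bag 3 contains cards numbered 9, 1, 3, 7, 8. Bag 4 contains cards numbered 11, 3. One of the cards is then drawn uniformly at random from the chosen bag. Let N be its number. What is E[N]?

1751/220

E[N | bag 1] = (7+2+9+5)/4 = 23/4.
E[N | bag 2] = (12+10+7)/3 = 29/3.
E[N | bag 3] = (9+1+3+7+8)/5 = 28/5.
E[N | bag 4] = (11+3)/2 = 7.
E[N] = (1/11)·(23/4) + (6/11)·(29/3) + (3/11)·(28/5) + (1/11)·(7) = 1751/220.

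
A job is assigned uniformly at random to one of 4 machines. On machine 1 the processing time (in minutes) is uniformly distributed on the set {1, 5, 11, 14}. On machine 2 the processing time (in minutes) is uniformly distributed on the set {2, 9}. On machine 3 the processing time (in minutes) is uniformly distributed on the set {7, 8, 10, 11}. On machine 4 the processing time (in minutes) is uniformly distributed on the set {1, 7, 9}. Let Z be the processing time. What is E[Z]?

E[Z | machine 1] = (1+5+11+14)/4 = 31/4.
E[Z | machine 2] = (2+9)/2 = 11/2.
E[Z | machine 3] = (7+8+10+11)/4 = 9.
E[Z | machine 4] = (1+7+9)/3 = 17/3.
By the law of total expectation,
E[Z] = (1/4)·(31/4) + (1/4)·(11/2) + (1/4)·(9) + (1/4)·(17/3) = 335/48.

335/48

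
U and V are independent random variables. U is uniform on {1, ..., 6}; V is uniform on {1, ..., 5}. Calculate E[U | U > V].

P(U > V) = 1/2.
Summing U·P(x,y) over outcomes with U > V gives 7/3.
E[U | U > V] = (7/3) / (1/2) = 14/3.

14/3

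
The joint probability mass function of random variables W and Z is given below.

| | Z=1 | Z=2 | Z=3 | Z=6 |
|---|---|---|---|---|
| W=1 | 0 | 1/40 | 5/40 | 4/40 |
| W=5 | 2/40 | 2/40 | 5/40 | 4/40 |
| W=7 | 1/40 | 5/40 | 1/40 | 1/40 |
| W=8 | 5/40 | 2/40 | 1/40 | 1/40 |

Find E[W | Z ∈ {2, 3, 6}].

P(Z ∈ {2, 3, 6}) = 4/5.
Summing W·P(W=x,Z=y) over the conditioning event gives 73/20.
E[W | Z ∈ {2, 3, 6}] = (73/20) / (4/5) = 73/16.

73/16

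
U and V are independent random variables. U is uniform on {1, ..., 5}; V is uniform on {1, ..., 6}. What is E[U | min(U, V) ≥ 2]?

P(min(U, V) ≥ 2) = 2/3.
Summing U·P(x,y) over outcomes with min(U, V) ≥ 2 gives 7/3.
E[U | min(U, V) ≥ 2] = (7/3) / (2/3) = 7/2.

7/2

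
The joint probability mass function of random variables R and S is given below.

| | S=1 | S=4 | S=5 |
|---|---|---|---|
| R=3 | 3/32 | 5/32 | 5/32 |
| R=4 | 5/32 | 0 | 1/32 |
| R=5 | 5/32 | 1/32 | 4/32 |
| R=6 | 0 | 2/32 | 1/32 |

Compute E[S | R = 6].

13/3

P(R = 6) = 3/32.
Σ S·P over the event = 4·(2/32) + 5·(1/32) = 13/32.
E[S | R = 6] = (13/32) / (3/32) = 13/3.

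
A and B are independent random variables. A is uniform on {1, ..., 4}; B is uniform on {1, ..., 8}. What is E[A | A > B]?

Outcomes with A > B: (2,1), (3,1), (3,2), (4,1), (4,2), (4,3), each with probability 1/32.
E[A | A > B] = (2 + 3 + 3 + 4 + 4 + 4) / 6 = 10/3.

10/3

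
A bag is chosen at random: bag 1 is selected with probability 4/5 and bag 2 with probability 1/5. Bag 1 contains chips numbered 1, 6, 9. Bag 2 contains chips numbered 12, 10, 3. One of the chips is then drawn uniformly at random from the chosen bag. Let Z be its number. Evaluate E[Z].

89/15

E[Z | bag 1] = (1+6+9)/3 = 16/3.
E[Z | bag 2] = (12+10+3)/3 = 25/3.
E[Z] = (4/5)·(16/3) + (1/5)·(25/3) = 89/15.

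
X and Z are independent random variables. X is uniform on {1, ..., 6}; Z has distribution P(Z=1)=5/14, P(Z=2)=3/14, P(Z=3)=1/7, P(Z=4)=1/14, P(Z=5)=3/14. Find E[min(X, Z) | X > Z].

15/8

P(X > Z) = 4/7.
Summing min(X,Z)·P(x,y) over outcomes with X > Z gives 15/14.
E[min(X, Z) | X > Z] = (15/14) / (4/7) = 15/8.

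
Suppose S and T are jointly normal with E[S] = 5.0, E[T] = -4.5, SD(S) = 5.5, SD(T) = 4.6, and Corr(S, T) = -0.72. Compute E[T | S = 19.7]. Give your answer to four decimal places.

The regression of T on S has slope ρ·σ_T/σ_S and passes through (μ_S, μ_T).
E[T | S=19.7] = -4.5 + (-0.72)·(4.6/5.5)·(19.7 − (5.0)) = -4.5 + (-0.602182)·(14.7) = -13.3521.

-13.3521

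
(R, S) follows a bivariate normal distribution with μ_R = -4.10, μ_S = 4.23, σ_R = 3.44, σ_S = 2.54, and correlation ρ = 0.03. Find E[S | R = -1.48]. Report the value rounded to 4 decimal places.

The regression of S on R has slope ρ·σ_S/σ_R and passes through (μ_R, μ_S).
E[S | R=-1.48] = 4.23 + (0.03)·(2.54/3.44)·(-1.48 − (-4.10)) = 4.23 + (0.022151)·(2.62) = 4.2880.

4.2880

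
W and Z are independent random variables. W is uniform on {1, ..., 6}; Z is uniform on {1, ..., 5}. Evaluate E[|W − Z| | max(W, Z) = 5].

20/9

Outcomes with max(W, Z) = 5: (1,5), (2,5), (3,5), (4,5), (5,1), (5,2), (5,3), (5,4), (5,5), each with probability 1/30.
E[|W − Z| | max(W, Z) = 5] = (4 + 3 + 2 + 1 + 4 + 3 + 2 + 1 + 0) / 9 = 20/9.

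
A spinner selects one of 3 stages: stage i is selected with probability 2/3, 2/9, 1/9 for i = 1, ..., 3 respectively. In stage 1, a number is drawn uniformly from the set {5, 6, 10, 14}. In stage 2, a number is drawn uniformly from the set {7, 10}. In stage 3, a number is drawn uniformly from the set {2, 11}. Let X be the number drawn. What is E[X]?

E[X | stage 1] = (5+6+10+14)/4 = 35/4.
E[X | stage 2] = (7+10)/2 = 17/2.
E[X | stage 3] = (2+11)/2 = 13/2.
By the law of total expectation,
E[X] = (2/3)·(35/4) + (2/9)·(17/2) + (1/9)·(13/2) = 76/9.

76/9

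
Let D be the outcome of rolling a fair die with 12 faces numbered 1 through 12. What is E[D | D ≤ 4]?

5/2

Given D ≤ 4, D is equally likely to be any of {1, 2, 3, 4}.
E[D | D ≤ 4] = (1 + 2 + 3 + 4) / 4 = 5/2.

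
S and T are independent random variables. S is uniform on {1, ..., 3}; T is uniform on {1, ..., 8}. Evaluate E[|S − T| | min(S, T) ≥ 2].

37/14

P(min(S, T) ≥ 2) = 7/12.
Summing |S−T|·P(x,y) over outcomes with min(S, T) ≥ 2 gives 37/24.
E[|S − T| | min(S, T) ≥ 2] = (37/24) / (7/12) = 37/14.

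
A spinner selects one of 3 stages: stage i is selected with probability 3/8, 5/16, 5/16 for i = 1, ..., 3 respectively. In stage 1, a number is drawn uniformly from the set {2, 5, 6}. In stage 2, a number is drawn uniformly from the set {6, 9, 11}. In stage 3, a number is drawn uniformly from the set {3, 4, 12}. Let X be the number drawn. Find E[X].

101/16

E[X | stage 1] = (2+5+6)/3 = 13/3.
E[X | stage 2] = (6+9+11)/3 = 26/3.
E[X | stage 3] = (3+4+12)/3 = 19/3.
E[X] = (3/8)·(13/3) + (5/16)·(26/3) + (5/16)·(19/3) = 101/16.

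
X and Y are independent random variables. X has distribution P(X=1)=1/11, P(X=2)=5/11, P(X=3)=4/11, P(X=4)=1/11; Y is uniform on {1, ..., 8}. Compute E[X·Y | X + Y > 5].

431/30

P(X + Y > 5) = 15/22.
Summing XY·P(x,y) over outcomes with X + Y > 5 gives 431/44.
E[X·Y | X + Y > 5] = (431/44) / (15/22) = 431/30.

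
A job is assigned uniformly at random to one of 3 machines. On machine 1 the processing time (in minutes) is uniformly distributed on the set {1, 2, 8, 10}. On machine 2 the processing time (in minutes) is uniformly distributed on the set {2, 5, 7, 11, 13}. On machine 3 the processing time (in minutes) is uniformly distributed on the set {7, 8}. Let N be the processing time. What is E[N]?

E[N | machine 1] = (1+2+8+10)/4 = 21/4.
E[N | machine 2] = (2+5+7+11+13)/5 = 38/5.
E[N | machine 3] = (7+8)/2 = 15/2.
By the law of total expectation,
E[N] = (1/3)·(21/4) + (1/3)·(38/5) + (1/3)·(15/2) = 407/60.

407/60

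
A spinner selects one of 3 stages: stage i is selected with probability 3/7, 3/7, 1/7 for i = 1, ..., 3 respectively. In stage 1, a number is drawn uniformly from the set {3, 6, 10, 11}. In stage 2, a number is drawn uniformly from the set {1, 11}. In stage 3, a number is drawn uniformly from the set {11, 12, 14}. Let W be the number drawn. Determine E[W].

317/42

E[W | stage 1] = (3+6+10+11)/4 = 15/2.
E[W | stage 2] = (1+11)/2 = 6.
E[W | stage 3] = (11+12+14)/3 = 37/3.
E[W] = (3/7)·(15/2) + (3/7)·(6) + (1/7)·(37/3) = 317/42.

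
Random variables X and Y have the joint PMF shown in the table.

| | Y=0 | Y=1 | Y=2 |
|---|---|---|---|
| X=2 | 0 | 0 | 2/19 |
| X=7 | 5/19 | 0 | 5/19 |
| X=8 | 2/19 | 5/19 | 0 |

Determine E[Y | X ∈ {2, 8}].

1

P(X ∈ {2, 8}) = 9/19.
Summing Y·P(X=x,Y=y) over the conditioning event gives 9/19.
E[Y | X ∈ {2, 8}] = (9/19) / (9/19) = 1.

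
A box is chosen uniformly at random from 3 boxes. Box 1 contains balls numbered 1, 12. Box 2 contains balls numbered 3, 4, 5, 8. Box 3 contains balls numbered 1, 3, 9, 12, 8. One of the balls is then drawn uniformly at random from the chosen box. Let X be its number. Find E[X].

181/30

E[X | box 1] = (1+12)/2 = 13/2.
E[X | box 2] = (3+4+5+8)/4 = 5.
E[X | box 3] = (1+3+9+12+8)/5 = 33/5.
E[X] = (1/3)·(13/2) + (1/3)·(5) + (1/3)·(33/5) = 181/30.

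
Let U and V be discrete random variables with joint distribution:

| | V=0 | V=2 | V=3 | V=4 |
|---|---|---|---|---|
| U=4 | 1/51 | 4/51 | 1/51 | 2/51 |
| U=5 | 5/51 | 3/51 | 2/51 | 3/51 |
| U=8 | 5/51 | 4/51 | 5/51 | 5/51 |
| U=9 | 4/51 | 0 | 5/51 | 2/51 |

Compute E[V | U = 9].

P(U = 9) = 11/51.
Σ V·P over the event = 0·(4/51) + 3·(5/51) + 4·(2/51) = 23/51.
E[V | U = 9] = (23/51) / (11/51) = 23/11.

23/11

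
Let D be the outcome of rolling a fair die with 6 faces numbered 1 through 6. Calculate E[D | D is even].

4

Given D is even, D is equally likely to be any of {2, 4, 6}.
E[D | D is even] = (2 + 4 + 6) / 3 = 4.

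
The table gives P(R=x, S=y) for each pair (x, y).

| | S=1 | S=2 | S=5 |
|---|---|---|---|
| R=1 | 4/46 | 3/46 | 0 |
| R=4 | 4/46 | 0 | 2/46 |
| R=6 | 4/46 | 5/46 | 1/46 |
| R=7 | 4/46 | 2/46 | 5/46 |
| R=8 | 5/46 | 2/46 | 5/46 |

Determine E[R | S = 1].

16/3

P(S = 1) = 21/46.
Σ R·P over the event = 1·(4/46) + 4·(4/46) + 6·(4/46) + 7·(4/46) + 8·(5/46) = 56/23.
E[R | S = 1] = (56/23) / (21/46) = 16/3.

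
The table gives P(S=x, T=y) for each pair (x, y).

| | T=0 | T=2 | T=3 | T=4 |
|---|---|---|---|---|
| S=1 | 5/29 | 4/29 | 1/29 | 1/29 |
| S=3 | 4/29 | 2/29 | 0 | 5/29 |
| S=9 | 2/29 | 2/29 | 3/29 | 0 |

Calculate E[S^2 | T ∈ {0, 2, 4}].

P(T ∈ {0, 2, 4}) = 25/29.
Σ S^2·P over the event = 1·(5/29) + 1·(4/29) + 1·(1/29) + 9·(4/29) + 9·(2/29) + 9·(5/29) + 81·(2/29) + 81·(2/29) = 433/29.
E[S^2 | T ∈ {0, 2, 4}] = (433/29) / (25/29) = 433/25.

433/25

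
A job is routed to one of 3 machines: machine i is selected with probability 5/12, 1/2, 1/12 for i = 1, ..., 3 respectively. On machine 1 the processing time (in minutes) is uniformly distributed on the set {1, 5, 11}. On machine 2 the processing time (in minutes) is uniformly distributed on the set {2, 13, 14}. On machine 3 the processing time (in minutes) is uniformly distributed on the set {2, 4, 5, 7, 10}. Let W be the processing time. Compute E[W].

1379/180

E[W | machine 1] = (1+5+11)/3 = 17/3.
E[W | machine 2] = (2+13+14)/3 = 29/3.
E[W | machine 3] = (2+4+5+7+10)/5 = 28/5.
By the law of total expectation,
E[W] = (5/12)·(17/3) + (1/2)·(29/3) + (1/12)·(28/5) = 1379/180.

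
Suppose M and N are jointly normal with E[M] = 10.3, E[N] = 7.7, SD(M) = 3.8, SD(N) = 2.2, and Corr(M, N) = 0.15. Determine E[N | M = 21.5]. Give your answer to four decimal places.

8.6726

For a bivariate normal, E[N | M=x] = μ_N + ρ·(σ_N/σ_M)·(x − μ_M).
E[N | M=21.5] = 7.7 + (0.15)·(2.2/3.8)·(21.5 − (10.3)) = 7.7 + (0.086842)·(11.2) = 8.6726.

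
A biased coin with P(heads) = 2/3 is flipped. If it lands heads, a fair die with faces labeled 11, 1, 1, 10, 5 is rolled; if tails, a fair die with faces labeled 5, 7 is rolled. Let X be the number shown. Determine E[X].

86/15

E[X | heads] = (11+1+1+10+5)/5 = 28/5.
E[X | tails] = (5+7)/2 = 6.
E[X] = (2/3)·(28/5) + (1/3)·(6) = 86/15.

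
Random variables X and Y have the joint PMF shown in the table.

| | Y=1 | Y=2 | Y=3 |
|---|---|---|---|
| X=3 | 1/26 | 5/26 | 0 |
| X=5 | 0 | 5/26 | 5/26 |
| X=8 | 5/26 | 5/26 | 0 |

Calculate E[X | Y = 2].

16/3

P(Y = 2) = 15/26.
Σ X·P over the event = 3·(5/26) + 5·(5/26) + 8·(5/26) = 40/13.
E[X | Y = 2] = (40/13) / (15/26) = 16/3.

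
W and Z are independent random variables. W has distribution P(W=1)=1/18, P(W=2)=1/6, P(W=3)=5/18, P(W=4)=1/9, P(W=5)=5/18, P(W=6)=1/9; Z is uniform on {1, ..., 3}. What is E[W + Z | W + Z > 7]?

P(W + Z > 7) = 1/6.
Summing (W+Z)·P(x,y) over outcomes with W + Z > 7 gives 37/27.
E[W + Z | W + Z > 7] = (37/27) / (1/6) = 74/9.

74/9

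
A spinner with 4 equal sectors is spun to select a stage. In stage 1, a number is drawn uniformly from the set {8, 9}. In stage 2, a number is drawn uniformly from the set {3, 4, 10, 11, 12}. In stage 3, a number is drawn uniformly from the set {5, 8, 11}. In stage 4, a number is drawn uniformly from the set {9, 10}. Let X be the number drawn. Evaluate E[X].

E[X | stage 1] = (8+9)/2 = 17/2.
E[X | stage 2] = (3+4+10+11+12)/5 = 8.
E[X | stage 3] = (5+8+11)/3 = 8.
E[X | stage 4] = (9+10)/2 = 19/2.
By the law of total expectation,
E[X] = (1/4)·(17/2) + (1/4)·(8) + (1/4)·(8) + (1/4)·(19/2) = 17/2.

17/2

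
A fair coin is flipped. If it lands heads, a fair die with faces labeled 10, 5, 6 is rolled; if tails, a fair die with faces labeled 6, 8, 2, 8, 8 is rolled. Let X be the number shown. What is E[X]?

67/10

E[X | heads] = (10+5+6)/3 = 7.
E[X | tails] = (6+8+2+8+8)/5 = 32/5.
By the law of total expectation,
E[X] = (1/2)·(7) + (1/2)·(32/5) = 67/10.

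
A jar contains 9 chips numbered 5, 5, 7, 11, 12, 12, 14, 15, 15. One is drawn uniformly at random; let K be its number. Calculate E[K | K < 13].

26/3

P(K < 13) = 2/3.
Σ over the event: 5·2/9 + 7·1/9 + 11·1/9 + 12·2/9 = 52/9.
E[K | K < 13] = (52/9) / (2/3) = 26/3.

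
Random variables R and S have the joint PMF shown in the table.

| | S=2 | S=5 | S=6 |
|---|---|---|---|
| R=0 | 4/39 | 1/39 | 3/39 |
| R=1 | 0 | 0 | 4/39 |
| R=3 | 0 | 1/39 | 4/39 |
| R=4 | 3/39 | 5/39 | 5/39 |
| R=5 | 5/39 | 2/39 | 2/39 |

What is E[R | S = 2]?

37/12

P(S = 2) = 4/13.
Summing R·P(R=x,S=y) over the conditioning event gives 37/39.
E[R | S = 2] = (37/39) / (4/13) = 37/12.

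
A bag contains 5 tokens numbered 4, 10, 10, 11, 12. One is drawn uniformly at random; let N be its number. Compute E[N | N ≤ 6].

P(N ≤ 6) = 1/5.
Σ over the event: 4·1/5 = 4/5.
E[N | N ≤ 6] = (4/5) / (1/5) = 4.

4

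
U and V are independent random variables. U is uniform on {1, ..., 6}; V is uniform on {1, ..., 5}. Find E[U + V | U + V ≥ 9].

Outcomes with U + V ≥ 9: (4,5), (5,4), (5,5), (6,3), (6,4), (6,5), each with probability 1/30.
E[U + V | U + V ≥ 9] = (9 + 9 + 10 + 9 + 10 + 11) / 6 = 29/3.

29/3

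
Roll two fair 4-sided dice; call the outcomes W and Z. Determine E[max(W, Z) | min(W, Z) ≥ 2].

Outcomes with min(W, Z) ≥ 2: (2,2), (2,3), (2,4), (3,2), (3,3), (3,4), (4,2), (4,3), (4,4), each with probability 1/16.
E[max(W, Z) | min(W, Z) ≥ 2] = (2 + 3 + 4 + 3 + 3 + 4 + 4 + 4 + 4) / 9 = 31/9.

31/9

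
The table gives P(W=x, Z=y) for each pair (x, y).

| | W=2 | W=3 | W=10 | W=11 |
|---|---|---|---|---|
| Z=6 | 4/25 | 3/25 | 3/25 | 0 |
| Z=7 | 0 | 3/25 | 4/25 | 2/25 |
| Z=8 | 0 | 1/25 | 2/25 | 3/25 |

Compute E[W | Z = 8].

P(Z = 8) = 6/25.
Σ W·P over the event = 3·(1/25) + 10·(2/25) + 11·(3/25) = 56/25.
E[W | Z = 8] = (56/25) / (6/25) = 28/3.

28/3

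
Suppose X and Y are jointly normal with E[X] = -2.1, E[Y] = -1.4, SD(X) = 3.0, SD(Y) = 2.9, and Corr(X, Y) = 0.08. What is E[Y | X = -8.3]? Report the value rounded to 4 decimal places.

For a bivariate normal, E[Y | X=x] = μ_Y + ρ·(σ_Y/σ_X)·(x − μ_X).
E[Y | X=-8.3] = -1.4 + (0.08)·(2.9/3.0)·(-8.3 − (-2.1)) = -1.4 + (0.077333)·(-6.2) = -1.8795.

-1.8795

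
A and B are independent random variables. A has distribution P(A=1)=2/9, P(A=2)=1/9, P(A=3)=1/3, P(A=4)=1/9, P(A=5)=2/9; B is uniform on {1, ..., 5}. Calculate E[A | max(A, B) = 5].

P(max(A, B) = 5) = 17/45.
Summing A·P(x,y) over outcomes with max(A, B) = 5 gives 67/45.
E[A | max(A, B) = 5] = (67/45) / (17/45) = 67/17.

67/17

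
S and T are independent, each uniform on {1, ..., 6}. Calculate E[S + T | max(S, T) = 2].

Outcomes with max(S, T) = 2: (1,2), (2,1), (2,2), each with probability 1/36.
E[S + T | max(S, T) = 2] = (3 + 3 + 4) / 3 = 10/3.

10/3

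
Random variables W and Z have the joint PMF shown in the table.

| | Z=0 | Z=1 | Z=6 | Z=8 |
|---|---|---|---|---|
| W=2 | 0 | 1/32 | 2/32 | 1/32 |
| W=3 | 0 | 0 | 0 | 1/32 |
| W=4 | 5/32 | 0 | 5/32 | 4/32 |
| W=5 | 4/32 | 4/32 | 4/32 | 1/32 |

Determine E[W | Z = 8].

26/7

P(Z = 8) = 7/32.
Σ W·P over the event = 2·(1/32) + 3·(1/32) + 4·(4/32) + 5·(1/32) = 13/16.
E[W | Z = 8] = (13/16) / (7/32) = 26/7.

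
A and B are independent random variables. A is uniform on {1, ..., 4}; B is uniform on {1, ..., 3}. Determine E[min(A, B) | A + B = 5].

5/3

Outcomes with A + B = 5: (2,3), (3,2), (4,1), each with probability 1/12.
E[min(A, B) | A + B = 5] = (2 + 2 + 1) / 3 = 5/3.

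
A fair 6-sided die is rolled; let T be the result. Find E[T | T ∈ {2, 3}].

5/2

P(T ∈ {2, 3}) = 1/3.
Σ over the event: 2·1/6 + 3·1/6 = 5/6.
E[T | T ∈ {2, 3}] = (5/6) / (1/3) = 5/2.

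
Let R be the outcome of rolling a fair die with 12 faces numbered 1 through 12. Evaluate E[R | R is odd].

Given R is odd, R is equally likely to be any of {1, 3, 5, 7, 9, 11}.
E[R | R is odd] = (1 + 3 + 5 + 7 + 9 + 11) / 6 = 6.

6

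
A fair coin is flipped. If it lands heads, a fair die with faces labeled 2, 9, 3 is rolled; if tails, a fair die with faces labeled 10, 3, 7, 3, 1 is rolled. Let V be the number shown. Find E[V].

71/15

E[V | heads] = (2+9+3)/3 = 14/3.
E[V | tails] = (10+3+7+3+1)/5 = 24/5.
E[V] = (1/2)·(14/3) + (1/2)·(24/5) = 71/15.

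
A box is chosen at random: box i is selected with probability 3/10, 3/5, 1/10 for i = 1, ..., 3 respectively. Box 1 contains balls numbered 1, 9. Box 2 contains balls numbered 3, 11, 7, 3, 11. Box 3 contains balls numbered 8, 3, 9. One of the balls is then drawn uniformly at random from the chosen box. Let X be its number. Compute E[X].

E[X | box 1] = (1+9)/2 = 5.
E[X | box 2] = (3+11+7+3+11)/5 = 7.
E[X | box 3] = (8+3+9)/3 = 20/3.
By the law of total expectation,
E[X] = (3/10)·(5) + (3/5)·(7) + (1/10)·(20/3) = 191/30.

191/30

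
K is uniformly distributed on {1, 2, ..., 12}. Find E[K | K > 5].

Given K > 5, K is equally likely to be any of {6, 7, 8, 9, 10, 11, 12}.
E[K | K > 5] = (6 + 7 + 8 + 9 + 10 + 11 + 12) / 7 = 9.

9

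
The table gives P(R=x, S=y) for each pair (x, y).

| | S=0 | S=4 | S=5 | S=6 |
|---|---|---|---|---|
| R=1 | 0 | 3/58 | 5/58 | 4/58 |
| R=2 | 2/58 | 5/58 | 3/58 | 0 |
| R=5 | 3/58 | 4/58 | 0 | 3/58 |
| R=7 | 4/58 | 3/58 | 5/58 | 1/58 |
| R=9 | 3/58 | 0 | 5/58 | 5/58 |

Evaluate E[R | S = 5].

91/18

P(S = 5) = 9/29.
Σ R·P over the event = 1·(5/58) + 2·(3/58) + 7·(5/58) + 9·(5/58) = 91/58.
E[R | S = 5] = (91/58) / (9/29) = 91/18.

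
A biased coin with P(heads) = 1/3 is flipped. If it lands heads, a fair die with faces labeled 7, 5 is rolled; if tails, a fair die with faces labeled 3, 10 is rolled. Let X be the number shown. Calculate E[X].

19/3

E[X | heads] = (7+5)/2 = 6.
E[X | tails] = (3+10)/2 = 13/2.
By the law of total expectation,
E[X] = (1/3)·(6) + (2/3)·(13/2) = 19/3.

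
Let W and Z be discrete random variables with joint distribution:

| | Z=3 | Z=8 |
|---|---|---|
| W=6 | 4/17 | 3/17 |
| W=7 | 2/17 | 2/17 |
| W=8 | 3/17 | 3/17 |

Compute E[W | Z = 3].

62/9

P(Z = 3) = 9/17.
Σ W·P over the event = 6·(4/17) + 7·(2/17) + 8·(3/17) = 62/17.
E[W | Z = 3] = (62/17) / (9/17) = 62/9.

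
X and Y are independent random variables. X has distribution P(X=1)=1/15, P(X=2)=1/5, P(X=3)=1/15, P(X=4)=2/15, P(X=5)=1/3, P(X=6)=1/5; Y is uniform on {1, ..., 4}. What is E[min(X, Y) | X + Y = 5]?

11/7

P(X + Y = 5) = 7/60.
Summing min(X,Y)·P(x,y) over outcomes with X + Y = 5 gives 11/60.
E[min(X, Y) | X + Y = 5] = (11/60) / (7/60) = 11/7.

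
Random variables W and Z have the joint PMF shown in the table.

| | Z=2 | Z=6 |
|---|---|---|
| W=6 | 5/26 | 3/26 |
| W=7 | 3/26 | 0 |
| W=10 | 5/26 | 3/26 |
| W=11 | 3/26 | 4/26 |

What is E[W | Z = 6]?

P(Z = 6) = 5/13.
Summing W·P(W=x,Z=y) over the conditioning event gives 46/13.
E[W | Z = 6] = (46/13) / (5/13) = 46/5.

46/5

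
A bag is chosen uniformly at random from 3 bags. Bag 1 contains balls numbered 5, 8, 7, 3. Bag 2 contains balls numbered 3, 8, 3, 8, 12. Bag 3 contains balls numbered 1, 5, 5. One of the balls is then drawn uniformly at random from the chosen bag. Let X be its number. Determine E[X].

E[X | bag 1] = (5+8+7+3)/4 = 23/4.
E[X | bag 2] = (3+8+3+8+12)/5 = 34/5.
E[X | bag 3] = (1+5+5)/3 = 11/3.
E[X] = (1/3)·(23/4) + (1/3)·(34/5) + (1/3)·(11/3) = 973/180.

973/180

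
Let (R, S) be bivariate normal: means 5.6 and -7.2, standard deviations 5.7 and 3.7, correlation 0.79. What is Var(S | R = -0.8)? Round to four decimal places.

5.1461

Var(S | R=x) = (1 − ρ²)·σ_S².
Var(S | R=-0.8) = (3.7)²·(1 − (0.79)²) = 13.69·0.3759 = 5.1461.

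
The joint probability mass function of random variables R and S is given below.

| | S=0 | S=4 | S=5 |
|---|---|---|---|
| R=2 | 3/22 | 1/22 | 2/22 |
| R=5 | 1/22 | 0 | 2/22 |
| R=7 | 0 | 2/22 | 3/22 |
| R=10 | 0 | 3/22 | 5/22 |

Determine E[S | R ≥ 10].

P(R ≥ 10) = 4/11.
Σ S·P over the event = 4·(3/22) + 5·(5/22) = 37/22.
E[S | R ≥ 10] = (37/22) / (4/11) = 37/8.

37/8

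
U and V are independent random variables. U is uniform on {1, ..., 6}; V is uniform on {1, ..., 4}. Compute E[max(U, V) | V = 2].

P(V = 2) = 1/4.
Summing max(U,V)·P(x,y) over outcomes with V = 2 gives 11/12.
E[max(U, V) | V = 2] = (11/12) / (1/4) = 11/3.

11/3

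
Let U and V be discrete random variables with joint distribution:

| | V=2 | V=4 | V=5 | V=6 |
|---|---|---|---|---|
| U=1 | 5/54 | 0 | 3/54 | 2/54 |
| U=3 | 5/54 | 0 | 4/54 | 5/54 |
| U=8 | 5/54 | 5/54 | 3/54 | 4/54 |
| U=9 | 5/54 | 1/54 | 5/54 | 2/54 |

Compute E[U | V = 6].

67/13

P(V = 6) = 13/54.
Σ U·P over the event = 1·(2/54) + 3·(5/54) + 8·(4/54) + 9·(2/54) = 67/54.
E[U | V = 6] = (67/54) / (13/54) = 67/13.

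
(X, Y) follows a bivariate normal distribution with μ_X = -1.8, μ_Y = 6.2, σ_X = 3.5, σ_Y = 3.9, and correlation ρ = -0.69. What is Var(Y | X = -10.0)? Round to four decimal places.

7.9685

Var(Y | X=x) = (1 − ρ²)·σ_Y².
Var(Y | X=-10.0) = (3.9)²·(1 − (-0.69)²) = 15.21·0.5239 = 7.9685.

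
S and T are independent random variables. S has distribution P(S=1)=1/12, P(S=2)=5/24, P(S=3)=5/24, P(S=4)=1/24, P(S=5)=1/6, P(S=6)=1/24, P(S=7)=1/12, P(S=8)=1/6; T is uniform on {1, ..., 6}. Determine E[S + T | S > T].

43/5

P(S > T) = 25/48.
Summing (S+T)·P(x,y) over outcomes with S > T gives 215/48.
E[S + T | S > T] = (215/48) / (25/48) = 43/5.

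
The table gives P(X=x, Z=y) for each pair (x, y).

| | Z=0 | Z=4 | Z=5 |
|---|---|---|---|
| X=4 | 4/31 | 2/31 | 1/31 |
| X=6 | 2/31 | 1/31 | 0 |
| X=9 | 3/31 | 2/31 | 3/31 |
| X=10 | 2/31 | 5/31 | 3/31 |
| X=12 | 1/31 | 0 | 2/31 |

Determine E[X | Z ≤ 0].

29/4

P(Z ≤ 0) = 12/31.
Σ X·P over the event = 4·(4/31) + 6·(2/31) + 9·(3/31) + 10·(2/31) + 12·(1/31) = 87/31.
E[X | Z ≤ 0] = (87/31) / (12/31) = 29/4.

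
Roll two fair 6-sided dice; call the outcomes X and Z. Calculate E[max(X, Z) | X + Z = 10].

17/3

P(X + Z = 10) = 1/12.
Summing max(X,Z)·P(x,y) over outcomes with X + Z = 10 gives 17/36.
E[max(X, Z) | X + Z = 10] = (17/36) / (1/12) = 17/3.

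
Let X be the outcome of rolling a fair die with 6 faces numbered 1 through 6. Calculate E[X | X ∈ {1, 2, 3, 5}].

P(X ∈ {1, 2, 3, 5}) = 2/3.
Σ over the event: 1·1/6 + 2·1/6 + 3·1/6 + 5·1/6 = 11/6.
E[X | X ∈ {1, 2, 3, 5}] = (11/6) / (2/3) = 11/4.

11/4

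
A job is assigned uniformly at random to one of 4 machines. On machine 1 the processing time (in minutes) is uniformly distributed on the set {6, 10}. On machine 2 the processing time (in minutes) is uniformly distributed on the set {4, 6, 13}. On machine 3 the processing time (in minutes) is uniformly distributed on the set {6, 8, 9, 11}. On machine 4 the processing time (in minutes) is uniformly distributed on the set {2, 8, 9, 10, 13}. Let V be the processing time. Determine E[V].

E[V | machine 1] = (6+10)/2 = 8.
E[V | machine 2] = (4+6+13)/3 = 23/3.
E[V | machine 3] = (6+8+9+11)/4 = 17/2.
E[V | machine 4] = (2+8+9+10+13)/5 = 42/5.
E[V] = (1/4)·(8) + (1/4)·(23/3) + (1/4)·(17/2) + (1/4)·(42/5) = 977/120.

977/120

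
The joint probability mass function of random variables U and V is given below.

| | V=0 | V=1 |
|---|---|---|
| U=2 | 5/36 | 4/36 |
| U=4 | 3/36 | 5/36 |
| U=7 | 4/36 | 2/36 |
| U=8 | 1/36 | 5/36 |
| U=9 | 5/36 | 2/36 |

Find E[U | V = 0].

103/18

P(V = 0) = 1/2.
Σ U·P over the event = 2·(5/36) + 4·(3/36) + 7·(4/36) + 8·(1/36) + 9·(5/36) = 103/36.
E[U | V = 0] = (103/36) / (1/2) = 103/18.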